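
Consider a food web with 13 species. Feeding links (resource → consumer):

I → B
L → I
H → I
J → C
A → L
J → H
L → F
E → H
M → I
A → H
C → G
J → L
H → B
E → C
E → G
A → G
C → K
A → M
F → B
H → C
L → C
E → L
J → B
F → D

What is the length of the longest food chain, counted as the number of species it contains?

4 species

One longest chain: A → L → F → D.
It has 4 species and 3 links.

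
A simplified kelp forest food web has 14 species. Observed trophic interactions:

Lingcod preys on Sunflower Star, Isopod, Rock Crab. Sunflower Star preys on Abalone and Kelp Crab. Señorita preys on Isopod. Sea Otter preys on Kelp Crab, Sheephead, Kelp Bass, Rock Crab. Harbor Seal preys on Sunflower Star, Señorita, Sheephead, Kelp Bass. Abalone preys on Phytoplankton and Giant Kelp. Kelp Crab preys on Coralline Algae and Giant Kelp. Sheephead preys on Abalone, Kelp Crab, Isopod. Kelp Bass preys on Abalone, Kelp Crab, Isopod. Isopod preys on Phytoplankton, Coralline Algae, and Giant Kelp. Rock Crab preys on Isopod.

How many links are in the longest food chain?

3 links

One longest chain: Phytoplankton → Abalone → Sunflower Star → Lingcod.
It has 4 species and 3 links.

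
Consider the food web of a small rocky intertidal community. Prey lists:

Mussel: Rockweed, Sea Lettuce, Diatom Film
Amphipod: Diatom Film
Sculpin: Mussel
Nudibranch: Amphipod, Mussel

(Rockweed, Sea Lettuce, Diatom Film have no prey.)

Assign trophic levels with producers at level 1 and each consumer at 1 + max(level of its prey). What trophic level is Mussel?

Rockweed is a producer → level 1.
Mussel eats Rockweed (level 1); other prey at levels: Sea Lettuce 1, Diatom Film 1 → level 2.

Trophic level 2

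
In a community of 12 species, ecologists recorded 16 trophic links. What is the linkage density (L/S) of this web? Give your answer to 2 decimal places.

There are L = 16 links among S = 12 species.
L/S = 16/12 = 1.3333 ≈ 1.33.

L/S = 1.33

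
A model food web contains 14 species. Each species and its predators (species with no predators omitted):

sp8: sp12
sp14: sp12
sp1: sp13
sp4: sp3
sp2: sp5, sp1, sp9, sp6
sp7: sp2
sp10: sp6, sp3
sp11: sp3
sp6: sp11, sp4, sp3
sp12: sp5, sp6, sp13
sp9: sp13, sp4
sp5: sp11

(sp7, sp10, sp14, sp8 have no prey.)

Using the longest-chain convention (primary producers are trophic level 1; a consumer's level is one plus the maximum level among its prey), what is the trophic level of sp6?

Trophic level 3

sp14 is a producer → level 1.
sp12 eats sp14 (level 1); other prey at levels: sp8 1 → level 2.
sp6 eats sp12 (level 2); other prey at levels: sp10 1, sp2 2 → level 3.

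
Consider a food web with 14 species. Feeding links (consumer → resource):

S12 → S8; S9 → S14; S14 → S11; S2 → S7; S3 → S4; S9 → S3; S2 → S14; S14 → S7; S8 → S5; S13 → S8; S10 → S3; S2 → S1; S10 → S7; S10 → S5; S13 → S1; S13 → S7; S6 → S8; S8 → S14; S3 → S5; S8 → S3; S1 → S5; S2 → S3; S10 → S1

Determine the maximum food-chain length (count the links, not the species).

3 links

One longest chain: S5 → S3 → S8 → S13.
It has 4 species and 3 links.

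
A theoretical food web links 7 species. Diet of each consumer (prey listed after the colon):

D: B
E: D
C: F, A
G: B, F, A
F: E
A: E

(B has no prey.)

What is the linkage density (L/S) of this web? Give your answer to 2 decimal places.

L/S = 1.29

There are L = 9 links among S = 7 species.
L/S = 9/7 = 1.2857 ≈ 1.29.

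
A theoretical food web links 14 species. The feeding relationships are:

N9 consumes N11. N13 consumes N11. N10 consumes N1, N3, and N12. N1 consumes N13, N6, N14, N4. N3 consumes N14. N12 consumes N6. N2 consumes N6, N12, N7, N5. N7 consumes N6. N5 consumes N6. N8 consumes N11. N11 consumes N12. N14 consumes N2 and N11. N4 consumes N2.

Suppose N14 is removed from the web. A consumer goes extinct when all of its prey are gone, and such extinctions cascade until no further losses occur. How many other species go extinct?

Remove N14.
Round 1: N3 (all prey gone) → extinct.
No further losses. Total secondary extinctions: 1.

1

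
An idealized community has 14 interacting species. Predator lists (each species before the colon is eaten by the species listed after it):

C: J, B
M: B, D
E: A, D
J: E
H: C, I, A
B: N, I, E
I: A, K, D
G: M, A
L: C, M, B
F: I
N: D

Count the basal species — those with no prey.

Basal species (no prey listed): H, G, F, L.
Count: 4.

4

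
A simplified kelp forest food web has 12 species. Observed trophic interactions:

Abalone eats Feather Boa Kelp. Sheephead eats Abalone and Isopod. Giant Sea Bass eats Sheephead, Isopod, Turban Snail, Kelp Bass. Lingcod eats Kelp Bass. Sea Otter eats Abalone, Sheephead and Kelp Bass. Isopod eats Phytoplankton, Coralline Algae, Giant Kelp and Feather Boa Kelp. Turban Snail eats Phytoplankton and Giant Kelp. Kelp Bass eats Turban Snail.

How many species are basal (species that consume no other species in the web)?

4

Basal species (no prey listed): Phytoplankton, Giant Kelp, Feather Boa Kelp, Coralline Algae.
Count: 4.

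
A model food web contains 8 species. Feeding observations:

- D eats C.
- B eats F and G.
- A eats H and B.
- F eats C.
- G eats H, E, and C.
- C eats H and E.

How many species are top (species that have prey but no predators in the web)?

2

Top species (has prey, but nothing eats it): D, A.
Count: 2.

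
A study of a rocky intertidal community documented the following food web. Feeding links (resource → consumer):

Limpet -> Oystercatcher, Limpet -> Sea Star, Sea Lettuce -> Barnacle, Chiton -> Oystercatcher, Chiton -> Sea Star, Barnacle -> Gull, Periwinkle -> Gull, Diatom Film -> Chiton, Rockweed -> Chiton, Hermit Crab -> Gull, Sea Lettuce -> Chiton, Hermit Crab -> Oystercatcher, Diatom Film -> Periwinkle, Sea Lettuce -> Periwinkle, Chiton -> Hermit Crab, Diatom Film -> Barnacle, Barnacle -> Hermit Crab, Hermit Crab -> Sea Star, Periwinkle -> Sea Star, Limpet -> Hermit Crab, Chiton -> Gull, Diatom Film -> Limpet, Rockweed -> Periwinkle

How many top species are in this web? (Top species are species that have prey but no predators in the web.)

Top species (has prey, but nothing eats it): Gull, Sea Star, Oystercatcher.
Count: 3.

3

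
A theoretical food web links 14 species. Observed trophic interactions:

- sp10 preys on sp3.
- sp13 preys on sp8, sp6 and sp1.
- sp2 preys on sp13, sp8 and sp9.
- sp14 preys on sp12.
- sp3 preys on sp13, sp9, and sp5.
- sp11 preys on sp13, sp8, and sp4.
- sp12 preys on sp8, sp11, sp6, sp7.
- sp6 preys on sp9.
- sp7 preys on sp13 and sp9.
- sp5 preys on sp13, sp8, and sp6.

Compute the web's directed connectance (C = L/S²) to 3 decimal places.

The web has S = 14 species and L = 24 feeding links.
C = L / S² = 24 / 196 = 0.1224 ≈ 0.122.

C = 0.122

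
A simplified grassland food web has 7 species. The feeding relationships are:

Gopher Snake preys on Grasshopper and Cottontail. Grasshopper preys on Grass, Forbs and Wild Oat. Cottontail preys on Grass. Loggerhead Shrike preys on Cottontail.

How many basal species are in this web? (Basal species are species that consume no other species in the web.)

3

Basal species (no prey listed): Wild Oat, Grass, Forbs.
Count: 3.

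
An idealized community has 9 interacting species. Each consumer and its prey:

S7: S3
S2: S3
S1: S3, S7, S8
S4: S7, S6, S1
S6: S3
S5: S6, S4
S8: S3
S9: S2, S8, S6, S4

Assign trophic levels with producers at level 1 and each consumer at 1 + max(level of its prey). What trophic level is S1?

Trophic level 3

S3 is a producer → level 1.
S7 eats S3 → level 2.
S1 eats S7 (level 2); other prey at levels: S3 1, S8 2 → level 3.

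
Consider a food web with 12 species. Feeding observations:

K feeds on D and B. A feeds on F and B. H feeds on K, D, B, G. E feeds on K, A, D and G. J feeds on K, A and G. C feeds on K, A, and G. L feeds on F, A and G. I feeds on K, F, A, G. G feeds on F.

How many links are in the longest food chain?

One longest chain: D → K → I.
It has 3 species and 2 links.

2 links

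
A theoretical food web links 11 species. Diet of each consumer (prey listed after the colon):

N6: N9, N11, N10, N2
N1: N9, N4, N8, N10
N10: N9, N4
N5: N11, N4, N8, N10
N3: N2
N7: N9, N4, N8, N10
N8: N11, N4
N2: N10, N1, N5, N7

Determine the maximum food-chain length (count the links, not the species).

One longest chain: N11 → N8 → N1 → N2 → N3.
It has 5 species and 4 links.

4 links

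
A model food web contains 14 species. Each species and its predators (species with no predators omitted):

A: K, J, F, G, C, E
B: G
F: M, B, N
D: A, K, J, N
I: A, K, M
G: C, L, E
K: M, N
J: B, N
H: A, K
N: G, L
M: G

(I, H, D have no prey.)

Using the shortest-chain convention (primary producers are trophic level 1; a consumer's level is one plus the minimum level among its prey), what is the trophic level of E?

I is a producer → level 1.
A eats I → level 2.
E eats A → level 3.
No prey of E is below level 2, so 3 is the minimum.

Trophic level 3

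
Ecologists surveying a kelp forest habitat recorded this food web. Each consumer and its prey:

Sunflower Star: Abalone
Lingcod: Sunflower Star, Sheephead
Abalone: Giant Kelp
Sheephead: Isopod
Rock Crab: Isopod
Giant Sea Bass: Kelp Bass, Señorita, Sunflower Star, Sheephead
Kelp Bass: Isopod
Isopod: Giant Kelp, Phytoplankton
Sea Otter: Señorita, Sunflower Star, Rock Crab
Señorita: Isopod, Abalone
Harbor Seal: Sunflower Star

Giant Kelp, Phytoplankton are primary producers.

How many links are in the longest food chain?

3 links

One longest chain: Giant Kelp → Isopod → Kelp Bass → Giant Sea Bass.
It has 4 species and 3 links.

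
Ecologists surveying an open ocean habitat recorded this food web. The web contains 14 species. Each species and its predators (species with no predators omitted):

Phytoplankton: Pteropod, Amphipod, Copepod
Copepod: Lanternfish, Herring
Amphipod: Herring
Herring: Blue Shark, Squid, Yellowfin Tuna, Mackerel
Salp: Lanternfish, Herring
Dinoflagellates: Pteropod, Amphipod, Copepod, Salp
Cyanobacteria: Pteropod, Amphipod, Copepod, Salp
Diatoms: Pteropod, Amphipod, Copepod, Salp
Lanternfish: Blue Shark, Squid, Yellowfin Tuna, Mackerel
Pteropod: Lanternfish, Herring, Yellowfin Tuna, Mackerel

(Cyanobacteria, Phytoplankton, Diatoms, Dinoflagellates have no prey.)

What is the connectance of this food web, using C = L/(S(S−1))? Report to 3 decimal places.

The web has S = 14 species and L = 32 feeding links.
C = L / (S(S−1)) = 32 / 182 = 0.1758 ≈ 0.176.

C = 0.176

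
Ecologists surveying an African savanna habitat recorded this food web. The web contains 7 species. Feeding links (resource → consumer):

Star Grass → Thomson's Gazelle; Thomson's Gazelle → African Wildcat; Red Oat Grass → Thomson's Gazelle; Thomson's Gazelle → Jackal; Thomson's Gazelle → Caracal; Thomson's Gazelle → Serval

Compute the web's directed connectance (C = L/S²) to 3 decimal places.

C = 0.122

The web has S = 7 species and L = 6 feeding links.
C = L / S² = 6 / 49 = 0.1224 ≈ 0.122.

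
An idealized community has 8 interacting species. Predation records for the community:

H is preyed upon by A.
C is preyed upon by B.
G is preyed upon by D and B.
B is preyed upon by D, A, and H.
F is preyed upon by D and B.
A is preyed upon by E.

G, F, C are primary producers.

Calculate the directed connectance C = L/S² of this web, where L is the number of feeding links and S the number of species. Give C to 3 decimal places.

The web has S = 8 species and L = 10 feeding links.
C = L / S² = 10 / 64 = 0.1562 ≈ 0.156.

C = 0.156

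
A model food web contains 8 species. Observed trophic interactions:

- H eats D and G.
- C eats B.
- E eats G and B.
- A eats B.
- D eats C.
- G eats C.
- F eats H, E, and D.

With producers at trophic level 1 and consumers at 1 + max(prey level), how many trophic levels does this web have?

Producers (level 1): B.
B → C → D → H → F gives F level 5.
No species has a prey at level 5, so no species reaches level 6.

5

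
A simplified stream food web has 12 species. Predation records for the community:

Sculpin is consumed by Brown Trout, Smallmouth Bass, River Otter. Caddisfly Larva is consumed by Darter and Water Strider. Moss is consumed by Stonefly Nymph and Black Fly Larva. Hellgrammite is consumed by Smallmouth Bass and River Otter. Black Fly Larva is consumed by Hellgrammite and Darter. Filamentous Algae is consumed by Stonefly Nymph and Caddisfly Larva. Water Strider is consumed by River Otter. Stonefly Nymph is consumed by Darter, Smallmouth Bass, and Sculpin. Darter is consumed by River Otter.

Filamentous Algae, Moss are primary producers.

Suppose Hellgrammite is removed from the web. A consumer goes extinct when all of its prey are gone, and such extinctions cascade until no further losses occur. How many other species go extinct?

Remove Hellgrammite.
Every predator of it retains at least one other prey: Smallmouth Bass still has Stonefly Nymph, Sculpin; River Otter still has Sculpin, Water Strider, Darter.
No consumer loses all prey, so no secondary extinctions occur.

0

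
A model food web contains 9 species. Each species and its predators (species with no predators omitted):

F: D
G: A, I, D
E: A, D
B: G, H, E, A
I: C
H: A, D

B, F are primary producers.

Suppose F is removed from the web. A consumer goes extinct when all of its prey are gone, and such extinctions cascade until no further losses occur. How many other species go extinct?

0

Remove F.
Every predator of it retains at least one other prey: D still has G, H, E.
No consumer loses all prey, so no secondary extinctions occur.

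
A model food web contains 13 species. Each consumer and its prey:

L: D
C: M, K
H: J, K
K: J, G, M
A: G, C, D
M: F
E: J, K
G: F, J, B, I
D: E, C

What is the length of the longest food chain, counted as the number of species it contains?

6 species

One longest chain: F → G → K → C → D → L.
It has 6 species and 5 links.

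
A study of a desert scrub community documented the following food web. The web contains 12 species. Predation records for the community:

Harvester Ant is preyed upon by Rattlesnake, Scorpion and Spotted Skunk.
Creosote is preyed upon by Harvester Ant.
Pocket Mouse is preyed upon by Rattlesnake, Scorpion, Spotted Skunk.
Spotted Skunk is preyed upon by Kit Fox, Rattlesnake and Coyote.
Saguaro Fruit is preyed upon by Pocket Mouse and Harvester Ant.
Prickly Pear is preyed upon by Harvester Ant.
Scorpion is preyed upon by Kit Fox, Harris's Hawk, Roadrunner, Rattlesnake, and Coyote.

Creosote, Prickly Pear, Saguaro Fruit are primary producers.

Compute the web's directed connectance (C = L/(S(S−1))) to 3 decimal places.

The web has S = 12 species and L = 18 feeding links.
C = L / (S(S−1)) = 18 / 132 = 0.1364 ≈ 0.136.

C = 0.136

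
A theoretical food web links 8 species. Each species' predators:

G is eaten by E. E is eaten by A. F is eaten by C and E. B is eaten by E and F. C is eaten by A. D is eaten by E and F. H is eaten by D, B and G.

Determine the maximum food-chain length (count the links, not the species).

One longest chain: H → D → F → C → A.
It has 5 species and 4 links.

4 links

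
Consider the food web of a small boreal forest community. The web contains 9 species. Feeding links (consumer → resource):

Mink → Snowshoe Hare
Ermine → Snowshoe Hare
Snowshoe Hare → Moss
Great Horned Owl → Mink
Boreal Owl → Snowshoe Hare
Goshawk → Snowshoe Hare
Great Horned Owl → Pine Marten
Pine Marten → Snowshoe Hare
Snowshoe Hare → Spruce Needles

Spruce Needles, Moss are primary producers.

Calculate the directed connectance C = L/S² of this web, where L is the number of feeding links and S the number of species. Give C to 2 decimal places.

C = 0.11

The web has S = 9 species and L = 9 feeding links.
C = L / S² = 9 / 81 = 0.1111 ≈ 0.11.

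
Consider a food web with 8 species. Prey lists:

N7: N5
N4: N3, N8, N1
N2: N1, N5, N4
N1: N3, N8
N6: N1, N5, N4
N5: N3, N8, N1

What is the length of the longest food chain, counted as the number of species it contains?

One longest chain: N3 → N1 → N5 → N6.
It has 4 species and 3 links.

4 species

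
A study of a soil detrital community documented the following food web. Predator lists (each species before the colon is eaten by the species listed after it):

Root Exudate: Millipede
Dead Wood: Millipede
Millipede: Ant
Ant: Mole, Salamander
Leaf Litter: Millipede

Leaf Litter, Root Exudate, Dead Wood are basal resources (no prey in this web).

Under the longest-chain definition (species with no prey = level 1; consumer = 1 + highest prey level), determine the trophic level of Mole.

Trophic level 4

Leaf Litter has no prey (basal) → level 1.
Millipede eats Leaf Litter (level 1); other prey at levels: Root Exudate 1, Dead Wood 1 → level 2.
Ant eats Millipede → level 3.
Mole eats Ant → level 4.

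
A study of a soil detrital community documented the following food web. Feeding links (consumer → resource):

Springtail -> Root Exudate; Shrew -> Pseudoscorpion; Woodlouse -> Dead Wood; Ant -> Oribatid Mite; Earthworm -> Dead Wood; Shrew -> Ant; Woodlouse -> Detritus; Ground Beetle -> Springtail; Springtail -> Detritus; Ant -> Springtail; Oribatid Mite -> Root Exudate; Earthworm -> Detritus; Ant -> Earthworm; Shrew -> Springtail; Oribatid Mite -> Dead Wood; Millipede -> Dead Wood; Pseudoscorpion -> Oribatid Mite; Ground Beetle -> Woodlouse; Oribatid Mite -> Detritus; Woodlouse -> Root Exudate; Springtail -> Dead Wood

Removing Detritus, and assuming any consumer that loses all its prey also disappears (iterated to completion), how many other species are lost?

0

Remove Detritus.
Every predator of it retains at least one other prey: Woodlouse still has Dead Wood, Root Exudate; Springtail still has Dead Wood, Root Exudate; Oribatid Mite still has Dead Wood, Root Exudate; Earthworm still has Dead Wood.
No consumer loses all prey, so no secondary extinctions occur.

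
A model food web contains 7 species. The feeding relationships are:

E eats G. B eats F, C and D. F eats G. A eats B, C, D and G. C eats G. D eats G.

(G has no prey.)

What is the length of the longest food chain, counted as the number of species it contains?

4 species

One longest chain: G → D → B → A.
It has 4 species and 3 links.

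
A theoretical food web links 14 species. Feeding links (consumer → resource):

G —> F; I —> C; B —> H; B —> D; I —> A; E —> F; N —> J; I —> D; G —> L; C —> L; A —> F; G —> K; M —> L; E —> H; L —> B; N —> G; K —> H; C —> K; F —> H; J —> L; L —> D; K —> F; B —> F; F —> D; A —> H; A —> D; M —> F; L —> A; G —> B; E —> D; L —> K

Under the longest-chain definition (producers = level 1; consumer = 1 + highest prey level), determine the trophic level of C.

Trophic level 5

D is a producer → level 1.
F eats D (level 1); other prey at levels: H 1 → level 2.
K eats F (level 2); other prey at levels: H 1 → level 3.
L eats K (level 3); other prey at levels: D 1, B 3, A 3 → level 4.
C eats L (level 4); other prey at levels: K 3 → level 5.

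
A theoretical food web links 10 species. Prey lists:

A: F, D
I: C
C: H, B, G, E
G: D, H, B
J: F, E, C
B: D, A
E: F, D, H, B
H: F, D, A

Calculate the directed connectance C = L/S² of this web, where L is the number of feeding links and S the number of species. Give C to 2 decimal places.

The web has S = 10 species and L = 22 feeding links.
C = L / S² = 22 / 100 = 0.2200 ≈ 0.22.

C = 0.22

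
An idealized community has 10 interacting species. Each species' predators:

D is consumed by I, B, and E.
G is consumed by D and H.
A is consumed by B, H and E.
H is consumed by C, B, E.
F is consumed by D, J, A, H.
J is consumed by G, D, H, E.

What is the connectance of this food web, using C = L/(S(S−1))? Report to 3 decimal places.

C = 0.211

The web has S = 10 species and L = 19 feeding links.
C = L / (S(S−1)) = 19 / 90 = 0.2111 ≈ 0.211.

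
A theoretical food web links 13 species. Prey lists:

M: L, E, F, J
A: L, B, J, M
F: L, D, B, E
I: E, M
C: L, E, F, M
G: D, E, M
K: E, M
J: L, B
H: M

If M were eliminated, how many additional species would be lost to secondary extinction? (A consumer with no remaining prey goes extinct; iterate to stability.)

Remove M.
Round 1: H (all prey gone) → extinct.
No further losses. Total secondary extinctions: 1.

1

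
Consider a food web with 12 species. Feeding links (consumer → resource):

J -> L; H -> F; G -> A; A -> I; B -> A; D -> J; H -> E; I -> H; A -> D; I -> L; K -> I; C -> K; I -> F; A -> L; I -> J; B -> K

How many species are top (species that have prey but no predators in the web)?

3

Top species (has prey, but nothing eats it): C, B, G.
Count: 3.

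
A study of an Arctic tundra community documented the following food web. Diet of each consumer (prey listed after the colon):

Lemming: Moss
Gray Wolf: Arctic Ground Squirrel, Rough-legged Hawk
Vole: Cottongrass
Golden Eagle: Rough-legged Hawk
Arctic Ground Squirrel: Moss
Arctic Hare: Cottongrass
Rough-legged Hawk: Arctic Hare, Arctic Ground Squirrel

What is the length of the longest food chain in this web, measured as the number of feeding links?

3 links

One longest chain: Cottongrass → Arctic Hare → Rough-legged Hawk → Gray Wolf.
It has 4 species and 3 links.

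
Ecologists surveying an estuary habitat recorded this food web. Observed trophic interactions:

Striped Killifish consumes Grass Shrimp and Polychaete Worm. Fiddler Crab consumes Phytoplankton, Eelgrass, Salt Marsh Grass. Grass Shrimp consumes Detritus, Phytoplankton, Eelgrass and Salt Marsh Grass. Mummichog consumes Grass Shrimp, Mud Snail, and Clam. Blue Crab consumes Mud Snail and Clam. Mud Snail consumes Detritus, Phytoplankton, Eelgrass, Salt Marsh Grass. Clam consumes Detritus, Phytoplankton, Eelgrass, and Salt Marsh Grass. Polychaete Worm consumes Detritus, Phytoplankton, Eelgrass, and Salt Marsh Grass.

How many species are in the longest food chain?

3 species

One longest chain: Phytoplankton → Mud Snail → Blue Crab.
It has 3 species and 2 links.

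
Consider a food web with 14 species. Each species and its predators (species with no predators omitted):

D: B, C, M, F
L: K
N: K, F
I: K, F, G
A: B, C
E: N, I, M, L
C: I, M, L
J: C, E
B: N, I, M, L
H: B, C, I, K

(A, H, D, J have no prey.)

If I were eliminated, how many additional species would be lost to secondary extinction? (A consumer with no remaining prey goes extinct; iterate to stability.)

1

Remove I.
Round 1: G (all prey gone) → extinct.
No further losses. Total secondary extinctions: 1.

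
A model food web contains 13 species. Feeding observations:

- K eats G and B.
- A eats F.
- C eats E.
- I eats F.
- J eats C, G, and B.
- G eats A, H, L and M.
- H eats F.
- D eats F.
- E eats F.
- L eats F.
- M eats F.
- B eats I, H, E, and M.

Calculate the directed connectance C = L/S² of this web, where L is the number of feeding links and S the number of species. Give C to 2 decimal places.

The web has S = 13 species and L = 21 feeding links.
C = L / S² = 21 / 169 = 0.1243 ≈ 0.12.

C = 0.12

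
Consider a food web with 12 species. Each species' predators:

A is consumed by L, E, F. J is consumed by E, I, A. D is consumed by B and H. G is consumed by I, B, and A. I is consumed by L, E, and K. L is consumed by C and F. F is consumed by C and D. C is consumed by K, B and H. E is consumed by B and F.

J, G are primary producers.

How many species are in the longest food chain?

6 species

One longest chain: J → I → E → F → C → B.
It has 6 species and 5 links.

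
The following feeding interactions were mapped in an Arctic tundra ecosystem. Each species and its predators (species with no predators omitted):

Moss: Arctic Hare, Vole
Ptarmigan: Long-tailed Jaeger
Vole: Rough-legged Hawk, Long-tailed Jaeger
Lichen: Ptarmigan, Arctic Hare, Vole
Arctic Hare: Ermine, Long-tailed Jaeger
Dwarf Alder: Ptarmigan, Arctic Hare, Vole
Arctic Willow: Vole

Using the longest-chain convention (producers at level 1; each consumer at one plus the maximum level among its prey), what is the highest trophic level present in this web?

Producers (level 1): Lichen, Arctic Willow, Dwarf Alder, Moss.
Lichen → Arctic Hare → Ermine gives Ermine level 3.
No species has a prey at level 3, so no species reaches level 4.

3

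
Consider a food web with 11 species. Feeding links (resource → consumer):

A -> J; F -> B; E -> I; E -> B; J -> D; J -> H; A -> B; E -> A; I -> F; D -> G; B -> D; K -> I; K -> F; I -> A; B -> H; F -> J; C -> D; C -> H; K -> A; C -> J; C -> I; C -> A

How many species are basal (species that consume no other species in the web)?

Basal species (no prey listed): K, C, E.
Count: 3.

3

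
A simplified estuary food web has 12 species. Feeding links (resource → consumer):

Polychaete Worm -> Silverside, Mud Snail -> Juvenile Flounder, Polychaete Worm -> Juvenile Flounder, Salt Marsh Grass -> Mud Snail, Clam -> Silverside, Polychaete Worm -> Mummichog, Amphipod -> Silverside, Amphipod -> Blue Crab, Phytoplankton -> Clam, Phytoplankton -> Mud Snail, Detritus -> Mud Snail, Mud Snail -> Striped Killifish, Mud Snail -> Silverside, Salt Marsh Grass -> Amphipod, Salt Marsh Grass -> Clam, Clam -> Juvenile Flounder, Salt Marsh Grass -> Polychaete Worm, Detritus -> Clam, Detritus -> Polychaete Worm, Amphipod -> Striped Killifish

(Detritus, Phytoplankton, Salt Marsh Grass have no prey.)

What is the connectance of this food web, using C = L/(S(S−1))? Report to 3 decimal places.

C = 0.152

The web has S = 12 species and L = 20 feeding links.
C = L / (S(S−1)) = 20 / 132 = 0.1515 ≈ 0.152.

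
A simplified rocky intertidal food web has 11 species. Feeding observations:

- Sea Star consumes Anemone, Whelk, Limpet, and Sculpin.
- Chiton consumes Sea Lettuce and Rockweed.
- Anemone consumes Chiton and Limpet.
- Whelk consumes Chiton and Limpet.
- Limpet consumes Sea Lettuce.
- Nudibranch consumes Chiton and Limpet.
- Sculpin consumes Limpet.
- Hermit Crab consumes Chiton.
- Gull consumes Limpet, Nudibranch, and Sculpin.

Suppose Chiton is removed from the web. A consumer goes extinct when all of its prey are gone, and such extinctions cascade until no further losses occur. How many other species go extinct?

1

Remove Chiton.
Round 1: Hermit Crab (all prey gone) → extinct.
No further losses. Total secondary extinctions: 1.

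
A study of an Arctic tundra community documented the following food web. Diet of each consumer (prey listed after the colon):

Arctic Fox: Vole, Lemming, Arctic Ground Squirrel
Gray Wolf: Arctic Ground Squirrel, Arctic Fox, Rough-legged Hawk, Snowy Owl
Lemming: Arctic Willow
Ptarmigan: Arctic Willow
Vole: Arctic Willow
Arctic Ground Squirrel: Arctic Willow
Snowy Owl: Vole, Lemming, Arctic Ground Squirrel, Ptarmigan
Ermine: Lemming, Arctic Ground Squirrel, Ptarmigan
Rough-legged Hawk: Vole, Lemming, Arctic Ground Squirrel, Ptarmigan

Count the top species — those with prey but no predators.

Top species (has prey, but nothing eats it): Ermine, Gray Wolf.
Count: 2.

2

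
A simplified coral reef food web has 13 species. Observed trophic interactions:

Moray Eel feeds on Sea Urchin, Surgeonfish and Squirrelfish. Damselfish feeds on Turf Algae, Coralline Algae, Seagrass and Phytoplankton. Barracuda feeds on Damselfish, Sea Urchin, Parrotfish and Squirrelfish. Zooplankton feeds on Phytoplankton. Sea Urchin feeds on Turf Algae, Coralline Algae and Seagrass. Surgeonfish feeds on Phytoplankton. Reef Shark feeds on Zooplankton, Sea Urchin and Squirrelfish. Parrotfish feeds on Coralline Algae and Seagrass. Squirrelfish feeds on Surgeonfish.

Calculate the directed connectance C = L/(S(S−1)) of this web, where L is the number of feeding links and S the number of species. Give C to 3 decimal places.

The web has S = 13 species and L = 22 feeding links.
C = L / (S(S−1)) = 22 / 156 = 0.1410 ≈ 0.141.

C = 0.141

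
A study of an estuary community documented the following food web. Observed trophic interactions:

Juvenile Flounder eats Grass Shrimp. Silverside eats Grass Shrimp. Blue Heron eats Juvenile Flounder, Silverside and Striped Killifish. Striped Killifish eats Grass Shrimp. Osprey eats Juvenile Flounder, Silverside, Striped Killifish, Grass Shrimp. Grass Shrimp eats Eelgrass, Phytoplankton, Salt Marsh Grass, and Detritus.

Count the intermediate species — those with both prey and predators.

4

Intermediate species (has both prey and predators): Grass Shrimp, Striped Killifish, Silverside, Juvenile Flounder.
Count: 4.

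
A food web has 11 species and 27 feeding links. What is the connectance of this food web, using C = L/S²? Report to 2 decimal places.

The web has S = 11 species and L = 27 feeding links.
C = L / S² = 27 / 121 = 0.2231 ≈ 0.22.

C = 0.22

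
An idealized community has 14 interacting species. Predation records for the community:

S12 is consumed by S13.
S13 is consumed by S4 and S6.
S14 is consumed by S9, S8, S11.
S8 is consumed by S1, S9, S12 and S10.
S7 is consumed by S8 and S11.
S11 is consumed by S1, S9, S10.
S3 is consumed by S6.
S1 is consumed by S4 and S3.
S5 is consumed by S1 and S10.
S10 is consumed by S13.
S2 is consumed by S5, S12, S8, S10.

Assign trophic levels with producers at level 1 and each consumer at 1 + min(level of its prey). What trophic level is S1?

S14 is a producer → level 1.
S11 eats S14 → level 2.
S1 eats S11 → level 3.
No prey of S1 is below level 2, so 3 is the minimum.

Trophic level 3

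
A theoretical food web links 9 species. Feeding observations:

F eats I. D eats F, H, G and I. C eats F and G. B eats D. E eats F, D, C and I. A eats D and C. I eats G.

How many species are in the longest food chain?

One longest chain: G → I → F → C → A.
It has 5 species and 4 links.

5 species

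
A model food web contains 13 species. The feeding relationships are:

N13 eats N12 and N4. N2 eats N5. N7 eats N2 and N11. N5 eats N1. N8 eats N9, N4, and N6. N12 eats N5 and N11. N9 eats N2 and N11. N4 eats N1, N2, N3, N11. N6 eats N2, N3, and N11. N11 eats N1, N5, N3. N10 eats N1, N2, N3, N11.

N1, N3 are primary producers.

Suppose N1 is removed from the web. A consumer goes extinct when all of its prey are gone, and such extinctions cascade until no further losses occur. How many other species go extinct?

Remove N1.
Round 1: N5 (all prey gone) → extinct.
Round 2: N2 (all prey gone) → extinct.
No further losses. Total secondary extinctions: 2.

2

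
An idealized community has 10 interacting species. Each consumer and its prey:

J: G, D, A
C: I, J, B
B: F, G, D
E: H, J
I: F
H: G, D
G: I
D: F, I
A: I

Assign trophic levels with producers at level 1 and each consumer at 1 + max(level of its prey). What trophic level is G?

Trophic level 3

F is a producer → level 1.
I eats F → level 2.
G eats I → level 3.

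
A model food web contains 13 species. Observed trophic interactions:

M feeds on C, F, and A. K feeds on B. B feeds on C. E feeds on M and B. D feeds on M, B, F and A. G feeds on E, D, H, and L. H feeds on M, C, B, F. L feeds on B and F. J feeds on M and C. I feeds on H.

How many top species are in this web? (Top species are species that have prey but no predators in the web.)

Top species (has prey, but nothing eats it): J, K, G, I.
Count: 4.

4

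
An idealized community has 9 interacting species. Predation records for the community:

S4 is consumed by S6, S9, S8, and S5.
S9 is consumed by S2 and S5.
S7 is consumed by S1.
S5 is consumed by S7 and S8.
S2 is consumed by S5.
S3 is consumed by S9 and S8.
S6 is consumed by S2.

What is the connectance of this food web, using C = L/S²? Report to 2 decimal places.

C = 0.16

The web has S = 9 species and L = 13 feeding links.
C = L / S² = 13 / 81 = 0.1605 ≈ 0.16.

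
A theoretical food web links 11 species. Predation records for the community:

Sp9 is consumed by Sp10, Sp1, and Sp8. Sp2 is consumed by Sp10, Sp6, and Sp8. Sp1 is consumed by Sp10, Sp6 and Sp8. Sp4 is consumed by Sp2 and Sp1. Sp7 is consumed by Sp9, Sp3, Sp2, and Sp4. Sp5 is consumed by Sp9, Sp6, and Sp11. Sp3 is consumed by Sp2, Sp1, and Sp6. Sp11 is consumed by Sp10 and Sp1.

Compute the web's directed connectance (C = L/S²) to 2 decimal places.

C = 0.19

The web has S = 11 species and L = 23 feeding links.
C = L / S² = 23 / 121 = 0.1901 ≈ 0.19.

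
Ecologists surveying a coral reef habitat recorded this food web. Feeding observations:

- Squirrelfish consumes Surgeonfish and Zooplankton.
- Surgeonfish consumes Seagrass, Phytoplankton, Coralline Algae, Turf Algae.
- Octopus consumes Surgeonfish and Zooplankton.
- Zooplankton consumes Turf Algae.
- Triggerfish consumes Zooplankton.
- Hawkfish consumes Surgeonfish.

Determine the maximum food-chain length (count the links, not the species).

One longest chain: Turf Algae → Zooplankton → Squirrelfish.
It has 3 species and 2 links.

2 links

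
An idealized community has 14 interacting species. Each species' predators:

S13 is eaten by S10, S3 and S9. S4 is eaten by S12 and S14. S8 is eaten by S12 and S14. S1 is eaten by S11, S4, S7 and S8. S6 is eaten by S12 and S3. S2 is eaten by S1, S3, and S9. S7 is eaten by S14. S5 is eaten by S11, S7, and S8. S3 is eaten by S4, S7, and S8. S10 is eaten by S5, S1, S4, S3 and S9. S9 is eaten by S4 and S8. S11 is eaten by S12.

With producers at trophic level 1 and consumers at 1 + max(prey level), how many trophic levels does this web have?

Producers (level 1): S13, S2, S6.
S13 → S10 → S3 → S7 → S14 gives S14 level 5.
No species has a prey at level 5, so no species reaches level 6.

5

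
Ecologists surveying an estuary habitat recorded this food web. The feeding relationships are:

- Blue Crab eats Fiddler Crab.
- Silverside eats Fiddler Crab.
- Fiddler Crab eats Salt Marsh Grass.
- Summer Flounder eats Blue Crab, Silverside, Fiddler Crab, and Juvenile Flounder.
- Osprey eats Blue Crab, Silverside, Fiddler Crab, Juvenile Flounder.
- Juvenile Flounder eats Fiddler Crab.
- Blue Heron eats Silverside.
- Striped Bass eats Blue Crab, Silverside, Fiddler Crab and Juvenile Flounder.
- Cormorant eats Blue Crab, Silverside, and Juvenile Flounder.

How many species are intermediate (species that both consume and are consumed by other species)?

Intermediate species (has both prey and predators): Fiddler Crab, Silverside, Juvenile Flounder, Blue Crab.
Count: 4.

4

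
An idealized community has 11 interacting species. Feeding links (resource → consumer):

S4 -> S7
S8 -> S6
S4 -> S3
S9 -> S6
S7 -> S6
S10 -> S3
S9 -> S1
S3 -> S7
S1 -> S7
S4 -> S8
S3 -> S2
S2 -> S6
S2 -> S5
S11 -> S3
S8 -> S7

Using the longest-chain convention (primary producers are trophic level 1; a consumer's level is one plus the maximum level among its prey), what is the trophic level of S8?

Trophic level 2

S4 is a producer → level 1.
S8 eats S4 → level 2.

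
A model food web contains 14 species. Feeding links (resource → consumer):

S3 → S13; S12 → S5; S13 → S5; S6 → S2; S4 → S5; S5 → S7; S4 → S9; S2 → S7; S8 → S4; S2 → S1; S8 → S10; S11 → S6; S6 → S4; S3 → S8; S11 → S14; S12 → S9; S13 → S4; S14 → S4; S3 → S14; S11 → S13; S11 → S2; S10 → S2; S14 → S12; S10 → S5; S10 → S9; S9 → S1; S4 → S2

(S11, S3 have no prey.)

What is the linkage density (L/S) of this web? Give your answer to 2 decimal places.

L/S = 1.93

There are L = 27 links among S = 14 species.
L/S = 27/14 = 1.9286 ≈ 1.93.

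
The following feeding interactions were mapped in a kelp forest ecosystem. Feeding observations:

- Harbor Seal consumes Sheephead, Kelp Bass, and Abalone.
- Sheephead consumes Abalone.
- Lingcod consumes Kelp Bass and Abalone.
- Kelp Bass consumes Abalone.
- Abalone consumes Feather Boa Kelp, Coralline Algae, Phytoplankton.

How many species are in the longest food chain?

4 species

One longest chain: Feather Boa Kelp → Abalone → Kelp Bass → Harbor Seal.
It has 4 species and 3 links.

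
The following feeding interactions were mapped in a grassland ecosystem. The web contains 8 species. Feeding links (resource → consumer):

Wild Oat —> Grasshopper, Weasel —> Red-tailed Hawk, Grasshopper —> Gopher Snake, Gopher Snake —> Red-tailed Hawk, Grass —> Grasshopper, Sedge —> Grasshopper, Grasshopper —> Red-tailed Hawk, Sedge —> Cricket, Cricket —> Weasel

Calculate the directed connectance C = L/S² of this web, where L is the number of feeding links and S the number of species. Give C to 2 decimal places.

C = 0.14

The web has S = 8 species and L = 9 feeding links.
C = L / S² = 9 / 64 = 0.1406 ≈ 0.14.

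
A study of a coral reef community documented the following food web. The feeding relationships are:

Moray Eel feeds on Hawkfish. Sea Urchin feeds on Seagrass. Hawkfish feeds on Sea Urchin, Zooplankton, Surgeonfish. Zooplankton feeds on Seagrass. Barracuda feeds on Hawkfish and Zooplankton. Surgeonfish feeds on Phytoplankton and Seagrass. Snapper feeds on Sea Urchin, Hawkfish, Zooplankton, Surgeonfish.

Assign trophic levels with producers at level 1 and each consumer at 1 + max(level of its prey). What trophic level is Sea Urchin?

Seagrass is a producer → level 1.
Sea Urchin eats Seagrass → level 2.

Trophic level 2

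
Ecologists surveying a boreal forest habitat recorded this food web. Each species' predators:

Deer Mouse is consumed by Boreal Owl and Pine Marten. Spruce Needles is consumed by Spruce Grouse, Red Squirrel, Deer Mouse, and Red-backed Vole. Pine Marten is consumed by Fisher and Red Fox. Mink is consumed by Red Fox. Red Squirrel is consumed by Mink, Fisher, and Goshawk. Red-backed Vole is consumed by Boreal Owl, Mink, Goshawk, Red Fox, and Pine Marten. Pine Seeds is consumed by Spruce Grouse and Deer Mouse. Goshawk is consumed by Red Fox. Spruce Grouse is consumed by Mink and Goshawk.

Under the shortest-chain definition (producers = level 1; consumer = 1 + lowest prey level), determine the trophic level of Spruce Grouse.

Spruce Needles is a producer → level 1.
Spruce Grouse eats Spruce Needles → level 2.

Trophic level 2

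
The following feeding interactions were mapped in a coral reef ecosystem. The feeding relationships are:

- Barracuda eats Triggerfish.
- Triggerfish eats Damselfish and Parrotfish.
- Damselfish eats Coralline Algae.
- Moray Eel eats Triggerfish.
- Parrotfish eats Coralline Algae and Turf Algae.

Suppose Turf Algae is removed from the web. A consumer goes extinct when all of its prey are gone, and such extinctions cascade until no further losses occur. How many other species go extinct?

Remove Turf Algae.
Every predator of it retains at least one other prey: Parrotfish still has Coralline Algae.
No consumer loses all prey, so no secondary extinctions occur.

0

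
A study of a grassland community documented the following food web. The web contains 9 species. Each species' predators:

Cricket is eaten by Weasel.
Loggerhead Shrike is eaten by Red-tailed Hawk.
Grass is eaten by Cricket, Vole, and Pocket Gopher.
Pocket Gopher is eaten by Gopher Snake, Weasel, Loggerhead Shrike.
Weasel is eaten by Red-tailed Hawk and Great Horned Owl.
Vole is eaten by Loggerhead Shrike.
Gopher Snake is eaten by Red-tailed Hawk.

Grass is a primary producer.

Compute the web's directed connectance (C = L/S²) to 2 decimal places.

C = 0.15

The web has S = 9 species and L = 12 feeding links.
C = L / S² = 12 / 81 = 0.1481 ≈ 0.15.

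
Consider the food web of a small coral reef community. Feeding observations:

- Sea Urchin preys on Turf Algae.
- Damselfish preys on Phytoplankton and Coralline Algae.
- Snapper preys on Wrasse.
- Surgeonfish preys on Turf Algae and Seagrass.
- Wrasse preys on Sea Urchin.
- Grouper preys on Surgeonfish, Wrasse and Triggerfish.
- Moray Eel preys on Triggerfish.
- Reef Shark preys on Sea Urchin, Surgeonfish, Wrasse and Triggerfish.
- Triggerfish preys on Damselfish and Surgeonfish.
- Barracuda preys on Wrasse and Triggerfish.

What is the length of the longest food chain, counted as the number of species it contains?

One longest chain: Turf Algae → Surgeonfish → Triggerfish → Moray Eel.
It has 4 species and 3 links.

4 species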